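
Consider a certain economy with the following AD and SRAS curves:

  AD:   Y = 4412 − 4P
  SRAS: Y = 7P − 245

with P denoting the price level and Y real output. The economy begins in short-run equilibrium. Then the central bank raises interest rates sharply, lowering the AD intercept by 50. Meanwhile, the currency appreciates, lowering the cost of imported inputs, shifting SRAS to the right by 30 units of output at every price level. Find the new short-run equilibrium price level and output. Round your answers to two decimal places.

After both shocks: AD is Y = 4362 − 4P and SRAS is Y = 7P − 215.
Setting them equal: 4577 = 11P, so P = 416.09.
Substituting into AD, Y = 2697.64.

P = 416.09, Y = 2697.64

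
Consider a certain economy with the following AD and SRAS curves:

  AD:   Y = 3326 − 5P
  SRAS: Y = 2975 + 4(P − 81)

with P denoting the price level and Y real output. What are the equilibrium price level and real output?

Write SRAS as Y = 2975 + 4P − 324 = 2651 + 4P.
Set AD = SRAS: 3326 − 5P = 2651 + 4P, so 675 = 9P and P = 75.
Then Y = 3326 − 5·75 = 2951.

P = 75, Y = 2951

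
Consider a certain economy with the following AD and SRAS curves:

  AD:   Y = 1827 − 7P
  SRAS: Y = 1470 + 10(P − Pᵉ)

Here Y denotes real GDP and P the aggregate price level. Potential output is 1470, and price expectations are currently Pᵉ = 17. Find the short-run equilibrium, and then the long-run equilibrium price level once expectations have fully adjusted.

Short run: P = 31, Y = 1610. Long run: P = 51.

Short run: with Pᵉ = 17, SRAS is Y = 1300 + 10P. Setting AD = SRAS gives 527 = 17P, so P = 31 and Y = 1827 − 7·31 = 1610.
Output 1610 is above potential 1470, so over time expected prices rise and SRAS shifts left until Y returns to 1470.
Long run: Y = 1470 on the AD curve gives 1470 = 1827 − 7P, so P = 51.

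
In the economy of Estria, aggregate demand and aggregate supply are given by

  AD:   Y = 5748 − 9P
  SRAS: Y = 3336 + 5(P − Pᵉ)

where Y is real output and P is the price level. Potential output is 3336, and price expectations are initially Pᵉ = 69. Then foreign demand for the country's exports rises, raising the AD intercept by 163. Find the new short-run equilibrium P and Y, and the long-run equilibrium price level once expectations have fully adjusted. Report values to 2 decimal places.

Short run: P = 208.57, Y = 4033.86. Long run: P = 286.11.

AD shifts right: new AD is Y = 5911 − 9P. With Pᵉ = 69, SRAS is Y = 2991 + 5P.
Short run: 5911 − 9P = 2991 + 5P gives 2920 = 14P, so P = 208.57 and Y = 5911 − 9P = 4033.86.
Y = 4033.86 is above potential 3336; expectations adjust and SRAS shifts left until Y = 3336.
Long run: on the new AD curve, 3336 = 5911 − 9P gives P = 286.11.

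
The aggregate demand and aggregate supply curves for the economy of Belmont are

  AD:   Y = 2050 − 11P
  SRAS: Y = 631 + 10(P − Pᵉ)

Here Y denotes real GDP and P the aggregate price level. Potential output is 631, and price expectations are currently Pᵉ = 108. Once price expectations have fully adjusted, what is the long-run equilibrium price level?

Short run: with Pᵉ = 108, SRAS is Y = 10P − 449. Setting AD = SRAS gives 2499 = 21P, so P = 119 and Y = 2050 − 11·119 = 741.
Output 741 is above potential 631, so over time expected prices rise and SRAS shifts left until Y returns to 631.
Long run: Y = 631 on the AD curve gives 631 = 2050 − 11P, so P = 129.

Long-run P = 129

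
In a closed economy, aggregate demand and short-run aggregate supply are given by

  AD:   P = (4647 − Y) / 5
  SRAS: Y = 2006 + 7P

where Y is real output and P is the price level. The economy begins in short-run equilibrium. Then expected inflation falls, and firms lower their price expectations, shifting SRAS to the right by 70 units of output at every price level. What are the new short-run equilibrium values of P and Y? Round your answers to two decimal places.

P = 214.25, Y = 3575.75

This is a positive supply shock: SRAS shifts right.
New SRAS: Y = 2076 + 7P.
Set AD = SRAS: 4647 − 5P = 2076 + 7P, so 2571 = 12P and P = 214.25.
Substituting into AD, Y = 3575.75.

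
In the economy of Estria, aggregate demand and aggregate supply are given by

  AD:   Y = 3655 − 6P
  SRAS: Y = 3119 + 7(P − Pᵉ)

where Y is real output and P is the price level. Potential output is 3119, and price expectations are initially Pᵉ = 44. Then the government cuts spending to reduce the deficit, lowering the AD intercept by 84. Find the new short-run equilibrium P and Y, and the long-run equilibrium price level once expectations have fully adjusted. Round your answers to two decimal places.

Short run: P = 58.46, Y = 3220.23. Long run: P = 75.33.

AD shifts left: new AD is Y = 3571 − 6P. With Pᵉ = 44, SRAS is Y = 2811 + 7P.
Short run: 3571 − 6P = 2811 + 7P gives 760 = 13P, so P = 58.46 and Y = 3571 − 6P = 3220.23.
Y = 3220.23 is above potential 3119; expectations adjust and SRAS shifts left until Y = 3119.
Long run: on the new AD curve, 3119 = 3571 − 6P gives P = 75.33.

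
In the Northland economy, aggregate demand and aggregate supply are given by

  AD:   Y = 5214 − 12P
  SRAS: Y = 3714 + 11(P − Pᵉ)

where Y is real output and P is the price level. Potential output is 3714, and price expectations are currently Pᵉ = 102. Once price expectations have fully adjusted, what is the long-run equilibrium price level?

Short run: with Pᵉ = 102, SRAS is Y = 2592 + 11P. Setting AD = SRAS gives 2622 = 23P, so P = 114 and Y = 5214 − 12·114 = 3846.
Output 3846 is above potential 3714, so over time expected prices rise and SRAS shifts left until Y returns to 3714.
Long run: Y = 3714 on the AD curve gives 3714 = 5214 − 12P, so P = 125.

Long-run P = 125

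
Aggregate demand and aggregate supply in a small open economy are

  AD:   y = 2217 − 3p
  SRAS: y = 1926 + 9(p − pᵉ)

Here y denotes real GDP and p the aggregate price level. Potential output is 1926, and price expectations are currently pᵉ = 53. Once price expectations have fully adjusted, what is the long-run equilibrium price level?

Short run: with pᵉ = 53, SRAS is y = 1449 + 9p. Setting AD = SRAS gives 768 = 12p, so p = 64 and y = 2217 − 3·64 = 2025.
Output 2025 is above potential 1926, so over time expected prices rise and SRAS shifts left until y returns to 1926.
Long run: y = 1926 on the AD curve gives 1926 = 2217 − 3p, so p = 97.

Long-run p = 97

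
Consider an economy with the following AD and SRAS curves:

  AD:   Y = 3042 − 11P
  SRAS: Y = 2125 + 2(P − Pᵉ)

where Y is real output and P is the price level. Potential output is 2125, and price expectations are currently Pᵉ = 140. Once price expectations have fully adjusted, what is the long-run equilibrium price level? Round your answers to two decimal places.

Long-run P = 83.36

Short run: with Pᵉ = 140, SRAS is Y = 1845 + 2P. Setting AD = SRAS gives 1197 = 13P, so P = 92.08 and Y = 3042 − 11P = 2029.15.
Output 2029.15 is below potential 2125, so over time expected prices fall and SRAS shifts right until Y returns to 2125.
Long run: Y = 2125 on the AD curve gives 2125 = 3042 − 11P, so P = 83.36.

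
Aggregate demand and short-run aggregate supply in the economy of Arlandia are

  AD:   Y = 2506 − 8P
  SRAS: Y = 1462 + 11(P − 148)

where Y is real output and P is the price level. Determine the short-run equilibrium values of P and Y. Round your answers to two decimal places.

Write SRAS as Y = 1462 + 11P − 1628 = 11P − 166.
Set AD = SRAS: 2506 − 8P = 11P − 166, so 2672 = 19P and P = 140.63.
Substituting into AD, Y = 2506 − 8P = 1380.95.

P = 140.63, Y = 1380.95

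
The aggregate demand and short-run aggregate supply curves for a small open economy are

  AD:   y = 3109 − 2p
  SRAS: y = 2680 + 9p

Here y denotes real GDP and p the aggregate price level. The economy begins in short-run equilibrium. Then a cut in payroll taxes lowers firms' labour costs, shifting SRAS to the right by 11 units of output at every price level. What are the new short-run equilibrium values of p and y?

p = 38, y = 3033

This is a positive supply shock: SRAS shifts right.
New SRAS: y = 2691 + 9p.
Set AD = SRAS: 3109 − 2p = 2691 + 9p, so 418 = 11p and p = 38.
y = 3109 − 2·38 = 3033.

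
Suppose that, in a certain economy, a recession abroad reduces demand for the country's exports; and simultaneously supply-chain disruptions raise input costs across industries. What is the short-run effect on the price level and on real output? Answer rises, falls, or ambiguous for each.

The first event is a negative demand shock: AD shifts left, which by itself pushes P down and Y down.
The second is an adverse supply shock: SRAS shifts left, which by itself pushes P up and Y down.
The two shocks push P in opposite directions, so the effect on P is ambiguous. Both shocks push Y down, so Y falls.

Price level: ambiguous; output: falls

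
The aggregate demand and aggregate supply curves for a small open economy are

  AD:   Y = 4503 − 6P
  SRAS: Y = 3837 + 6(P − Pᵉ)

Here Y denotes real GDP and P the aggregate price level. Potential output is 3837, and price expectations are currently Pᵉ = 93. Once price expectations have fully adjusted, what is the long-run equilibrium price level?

Long-run P = 111

Short run: with Pᵉ = 93, SRAS is Y = 3279 + 6P. Setting AD = SRAS gives 1224 = 12P, so P = 102 and Y = 4503 − 6·102 = 3891.
Output 3891 is above potential 3837, so over time expected prices rise and SRAS shifts left until Y returns to 3837.
Long run: Y = 3837 on the AD curve gives 3837 = 4503 − 6P, so P = 111.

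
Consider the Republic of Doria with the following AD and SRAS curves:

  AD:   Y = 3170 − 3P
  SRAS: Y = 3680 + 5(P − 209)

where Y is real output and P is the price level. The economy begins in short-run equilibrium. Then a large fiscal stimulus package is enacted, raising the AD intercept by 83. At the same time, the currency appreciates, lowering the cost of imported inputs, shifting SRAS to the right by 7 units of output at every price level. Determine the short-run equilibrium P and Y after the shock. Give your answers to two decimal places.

After both shocks: AD is Y = 3253 − 3P and SRAS is Y = 2642 + 5P.
Setting them equal: 611 = 8P, so P = 76.38.
Substituting into AD, Y = 3023.88.

P = 76.38, Y = 3023.88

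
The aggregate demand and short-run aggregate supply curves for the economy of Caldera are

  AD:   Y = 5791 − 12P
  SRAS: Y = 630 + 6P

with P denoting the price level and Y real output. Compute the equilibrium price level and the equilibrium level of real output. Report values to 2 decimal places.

P = 286.72, Y = 2350.33

Set AD = SRAS: 5791 − 12P = 630 + 6P, so 5161 = 18P and P = 286.72.
Substituting into AD, Y = 5791 − 12P = 2350.33.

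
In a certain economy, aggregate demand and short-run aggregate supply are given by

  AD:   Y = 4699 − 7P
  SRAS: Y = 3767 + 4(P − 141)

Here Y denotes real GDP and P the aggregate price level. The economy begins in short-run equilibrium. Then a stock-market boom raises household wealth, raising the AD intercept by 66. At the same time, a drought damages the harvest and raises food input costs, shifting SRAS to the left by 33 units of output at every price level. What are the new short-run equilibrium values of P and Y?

After both shocks: AD is Y = 4765 − 7P and SRAS is Y = 3170 + 4P.
Setting them equal: 1595 = 11P, so P = 145.
Y = 4765 − 7·145 = 3750.

P = 145, Y = 3750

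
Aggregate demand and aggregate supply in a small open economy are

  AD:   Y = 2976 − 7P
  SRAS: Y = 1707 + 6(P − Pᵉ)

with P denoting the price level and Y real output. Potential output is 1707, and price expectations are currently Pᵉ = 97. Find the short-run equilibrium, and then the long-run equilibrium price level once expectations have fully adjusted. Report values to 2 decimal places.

Short run: P = 142.38, Y = 1979.31. Long run: P = 181.29.

Short run: with Pᵉ = 97, SRAS is Y = 1125 + 6P. Setting AD = SRAS gives 1851 = 13P, so P = 142.38 and Y = 2976 − 7P = 1979.31.
Output 1979.31 is above potential 1707, so over time expected prices rise and SRAS shifts left until Y returns to 1707.
Long run: Y = 1707 on the AD curve gives 1707 = 2976 − 7P, so P = 181.29.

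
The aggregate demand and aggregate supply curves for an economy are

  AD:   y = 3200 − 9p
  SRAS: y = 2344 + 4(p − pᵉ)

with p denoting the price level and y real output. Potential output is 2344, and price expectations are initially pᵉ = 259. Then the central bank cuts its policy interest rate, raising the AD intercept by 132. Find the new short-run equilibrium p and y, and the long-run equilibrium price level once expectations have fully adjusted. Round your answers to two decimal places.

AD shifts right: new AD is y = 3332 − 9p. With pᵉ = 259, SRAS is y = 1308 + 4p.
Short run: 3332 − 9p = 1308 + 4p gives 2024 = 13p, so p = 155.69 and y = 3332 − 9p = 1930.77.
y = 1930.77 is below potential 2344; expectations adjust and SRAS shifts right until y = 2344.
Long run: on the new AD curve, 2344 = 3332 − 9p gives p = 109.78.

Short run: p = 155.69, y = 1930.77. Long run: p = 109.78.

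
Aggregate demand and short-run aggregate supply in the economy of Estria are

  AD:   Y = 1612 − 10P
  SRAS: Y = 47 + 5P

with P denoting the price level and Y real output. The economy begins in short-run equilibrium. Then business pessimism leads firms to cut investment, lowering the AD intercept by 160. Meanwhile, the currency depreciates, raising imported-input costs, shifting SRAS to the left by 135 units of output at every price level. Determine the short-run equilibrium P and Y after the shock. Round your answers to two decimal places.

P = 102.67, Y = 425.33

After both shocks: AD is Y = 1452 − 10P and SRAS is Y = 5P − 88.
Setting them equal: 1540 = 15P, so P = 102.67.
Substituting into AD, Y = 425.33.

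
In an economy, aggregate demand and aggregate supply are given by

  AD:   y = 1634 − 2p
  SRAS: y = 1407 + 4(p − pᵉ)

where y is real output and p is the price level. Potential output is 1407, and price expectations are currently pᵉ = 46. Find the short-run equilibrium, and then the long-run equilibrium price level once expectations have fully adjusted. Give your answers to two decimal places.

Short run: p = 68.50, y = 1497.00. Long run: p = 113.50.

Short run: with pᵉ = 46, SRAS is y = 1223 + 4p. Setting AD = SRAS gives 411 = 6p, so p = 68.50 and y = 1634 − 2p = 1497.00.
Output 1497.00 is above potential 1407, so over time expected prices rise and SRAS shifts left until y returns to 1407.
Long run: y = 1407 on the AD curve gives 1407 = 1634 − 2p, so p = 113.50.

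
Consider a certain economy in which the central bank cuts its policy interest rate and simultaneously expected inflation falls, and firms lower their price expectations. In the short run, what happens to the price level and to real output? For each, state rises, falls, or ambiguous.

Price level: ambiguous; output: rises

The first event is a positive demand shock: AD shifts right, which by itself pushes P up and Y up.
The second is a favourable supply shock: SRAS shifts right, which by itself pushes P down and Y up.
The two shocks push P in opposite directions, so the effect on P is ambiguous. Both shocks push Y up, so Y rises.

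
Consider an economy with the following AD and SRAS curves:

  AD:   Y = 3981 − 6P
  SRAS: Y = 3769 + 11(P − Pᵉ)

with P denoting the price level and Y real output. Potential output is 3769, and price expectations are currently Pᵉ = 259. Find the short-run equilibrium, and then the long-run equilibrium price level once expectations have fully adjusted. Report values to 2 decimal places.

Short run: with Pᵉ = 259, SRAS is Y = 920 + 11P. Setting AD = SRAS gives 3061 = 17P, so P = 180.06 and Y = 3981 − 6P = 2900.65.
Output 2900.65 is below potential 3769, so over time expected prices fall and SRAS shifts right until Y returns to 3769.
Long run: Y = 3769 on the AD curve gives 3769 = 3981 − 6P, so P = 35.33.

Short run: P = 180.06, Y = 2900.65. Long run: P = 35.33.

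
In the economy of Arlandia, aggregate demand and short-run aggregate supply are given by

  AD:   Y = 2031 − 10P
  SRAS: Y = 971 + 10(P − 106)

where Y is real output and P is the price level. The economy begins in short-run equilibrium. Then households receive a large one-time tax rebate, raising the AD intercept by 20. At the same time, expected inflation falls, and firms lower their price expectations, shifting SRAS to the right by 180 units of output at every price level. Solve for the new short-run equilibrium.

P = 98, Y = 1071

After both shocks: AD is Y = 2051 − 10P and SRAS is Y = 91 + 10P.
Setting them equal: 1960 = 20P, so P = 98.
Y = 2051 − 10·98 = 1071.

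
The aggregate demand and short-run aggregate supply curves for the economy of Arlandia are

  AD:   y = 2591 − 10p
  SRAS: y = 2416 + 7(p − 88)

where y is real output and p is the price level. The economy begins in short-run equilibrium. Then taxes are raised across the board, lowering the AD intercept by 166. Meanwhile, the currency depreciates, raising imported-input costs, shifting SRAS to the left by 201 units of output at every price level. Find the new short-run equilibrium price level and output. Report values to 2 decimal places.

After both shocks: AD is y = 2425 − 10p and SRAS is y = 1599 + 7p.
Setting them equal: 826 = 17p, so p = 48.59.
Substituting into AD, y = 1939.12.

p = 48.59, y = 1939.12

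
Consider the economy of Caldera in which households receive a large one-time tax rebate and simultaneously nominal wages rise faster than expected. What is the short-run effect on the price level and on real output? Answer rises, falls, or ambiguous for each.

The first event is a positive demand shock: AD shifts right, which by itself pushes P up and Y up.
The second is an adverse supply shock: SRAS shifts left, which by itself pushes P up and Y down.
Both shocks push P up, so P rises. The two shocks push Y in opposite directions, so the effect on Y is ambiguous.

Price level: rises; output: ambiguous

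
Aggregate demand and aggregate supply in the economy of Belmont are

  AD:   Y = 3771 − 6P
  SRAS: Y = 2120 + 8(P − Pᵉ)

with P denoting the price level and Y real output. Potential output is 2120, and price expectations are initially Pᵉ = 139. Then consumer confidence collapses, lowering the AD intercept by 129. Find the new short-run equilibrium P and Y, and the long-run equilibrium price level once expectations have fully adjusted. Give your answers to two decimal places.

Short run: P = 188.14, Y = 2513.14. Long run: P = 253.67.

AD shifts left: new AD is Y = 3642 − 6P. With Pᵉ = 139, SRAS is Y = 1008 + 8P.
Short run: 3642 − 6P = 1008 + 8P gives 2634 = 14P, so P = 188.14 and Y = 3642 − 6P = 2513.14.
Y = 2513.14 is above potential 2120; expectations adjust and SRAS shifts left until Y = 2120.
Long run: on the new AD curve, 2120 = 3642 − 6P gives P = 253.67.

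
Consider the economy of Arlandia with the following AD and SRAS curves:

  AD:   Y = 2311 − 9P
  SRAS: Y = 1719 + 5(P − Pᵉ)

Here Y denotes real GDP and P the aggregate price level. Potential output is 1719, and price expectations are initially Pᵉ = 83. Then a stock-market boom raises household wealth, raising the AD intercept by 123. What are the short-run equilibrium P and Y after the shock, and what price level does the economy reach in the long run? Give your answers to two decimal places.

Short run: P = 80.71, Y = 1707.57. Long run: P = 79.44.

AD shifts right: new AD is Y = 2434 − 9P. With Pᵉ = 83, SRAS is Y = 1304 + 5P.
Short run: 2434 − 9P = 1304 + 5P gives 1130 = 14P, so P = 80.71 and Y = 2434 − 9P = 1707.57.
Y = 1707.57 is below potential 1719; expectations adjust and SRAS shifts right until Y = 1719.
Long run: on the new AD curve, 1719 = 2434 − 9P gives P = 79.44.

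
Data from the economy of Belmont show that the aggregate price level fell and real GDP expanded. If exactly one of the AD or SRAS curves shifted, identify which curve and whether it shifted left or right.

SRAS shifted right

P fell and Y rose. An AD shift moves P and Y in the same direction; an SRAS shift moves them in opposite directions.
Here P and Y moved in opposite directions, so the SRAS curve shifted.
Since Y rose, SRAS shifted right.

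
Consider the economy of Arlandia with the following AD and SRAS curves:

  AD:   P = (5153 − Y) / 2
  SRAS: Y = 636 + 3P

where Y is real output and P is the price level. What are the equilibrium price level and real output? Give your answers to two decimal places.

Rearrange AD to Y = 5153 − 2P.
Set AD = SRAS: 5153 − 2P = 636 + 3P, so 4517 = 5P and P = 903.40.
Substituting into AD, Y = 5153 − 2P = 3346.20.

P = 903.40, Y = 3346.20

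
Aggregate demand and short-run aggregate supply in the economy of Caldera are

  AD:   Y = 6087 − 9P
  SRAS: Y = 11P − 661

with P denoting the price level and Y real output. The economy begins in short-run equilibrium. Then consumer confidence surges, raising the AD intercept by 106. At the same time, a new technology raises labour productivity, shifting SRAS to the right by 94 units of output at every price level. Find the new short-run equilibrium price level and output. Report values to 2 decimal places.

P = 338.00, Y = 3151.00

After both shocks: AD is Y = 6193 − 9P and SRAS is Y = 11P − 567.
Setting them equal: 6760 = 20P, so P = 338.00.
Substituting into AD, Y = 3151.00.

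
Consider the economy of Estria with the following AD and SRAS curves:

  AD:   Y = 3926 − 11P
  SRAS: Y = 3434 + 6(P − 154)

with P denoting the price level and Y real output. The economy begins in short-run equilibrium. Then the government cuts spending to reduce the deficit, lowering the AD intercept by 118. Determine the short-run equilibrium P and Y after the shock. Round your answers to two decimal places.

This is a negative demand shock: AD shifts left.
New AD: Y = 3808 − 11P.
SRAS can be written Y = 2510 + 6P.
Set AD = SRAS: 3808 − 11P = 2510 + 6P, so 1298 = 17P and P = 76.35.
Substituting into AD, Y = 2968.12.

P = 76.35, Y = 2968.12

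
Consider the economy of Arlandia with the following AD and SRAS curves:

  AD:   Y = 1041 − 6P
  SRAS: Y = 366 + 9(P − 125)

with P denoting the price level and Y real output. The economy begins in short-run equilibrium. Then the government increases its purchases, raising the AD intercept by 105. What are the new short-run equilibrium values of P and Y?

P = 127, Y = 384

This is a positive demand shock: AD shifts right.
New AD: Y = 1146 − 6P.
SRAS can be written Y = 9P − 759.
Set AD = SRAS: 1146 − 6P = 9P − 759, so 1905 = 15P and P = 127.
Y = 1146 − 6·127 = 384.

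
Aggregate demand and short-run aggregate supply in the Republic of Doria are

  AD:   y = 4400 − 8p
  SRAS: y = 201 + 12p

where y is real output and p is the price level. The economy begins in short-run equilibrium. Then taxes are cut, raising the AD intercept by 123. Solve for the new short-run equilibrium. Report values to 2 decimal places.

p = 216.10, y = 2794.20

This is a positive demand shock: AD shifts right.
New AD: y = 4523 − 8p.
Set AD = SRAS: 4523 − 8p = 201 + 12p, so 4322 = 20p and p = 216.10.
Substituting into AD, y = 2794.20.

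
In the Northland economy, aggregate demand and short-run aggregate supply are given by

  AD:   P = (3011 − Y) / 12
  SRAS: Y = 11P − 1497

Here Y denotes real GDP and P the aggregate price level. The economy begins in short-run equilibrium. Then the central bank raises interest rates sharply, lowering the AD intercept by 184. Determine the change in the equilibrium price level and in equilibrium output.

ΔP = -8, ΔY = -88

This is a negative demand shock: AD shifts left.
New AD: Y = 2827 − 12P.
Set AD = SRAS: 2827 − 12P = 11P − 1497, so 4324 = 23P and P = 188.
Y = 2827 − 12·188 = 571.
Initially P = 196, Y = 659, so ΔP = -8 and ΔY = -88.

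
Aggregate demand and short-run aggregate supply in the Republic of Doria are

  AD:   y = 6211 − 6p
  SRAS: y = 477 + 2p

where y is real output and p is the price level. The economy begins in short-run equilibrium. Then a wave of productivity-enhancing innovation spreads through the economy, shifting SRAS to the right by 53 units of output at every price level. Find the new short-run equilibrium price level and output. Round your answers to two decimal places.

p = 710.13, y = 1950.25

This is a positive supply shock: SRAS shifts right.
New SRAS: y = 530 + 2p.
Set AD = SRAS: 6211 − 6p = 530 + 2p, so 5681 = 8p and p = 710.13.
Substituting into AD, y = 1950.25.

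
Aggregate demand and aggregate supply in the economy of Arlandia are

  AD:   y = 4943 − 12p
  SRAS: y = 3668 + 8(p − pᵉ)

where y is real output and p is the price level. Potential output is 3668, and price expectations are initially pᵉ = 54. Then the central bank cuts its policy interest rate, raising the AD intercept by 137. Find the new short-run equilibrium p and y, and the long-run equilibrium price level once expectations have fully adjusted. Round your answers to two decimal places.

Short run: p = 92.20, y = 3973.60. Long run: p = 117.67.

AD shifts right: new AD is y = 5080 − 12p. With pᵉ = 54, SRAS is y = 3236 + 8p.
Short run: 5080 − 12p = 3236 + 8p gives 1844 = 20p, so p = 92.20 and y = 5080 − 12p = 3973.60.
y = 3973.60 is above potential 3668; expectations adjust and SRAS shifts left until y = 3668.
Long run: on the new AD curve, 3668 = 5080 − 12p gives p = 117.67.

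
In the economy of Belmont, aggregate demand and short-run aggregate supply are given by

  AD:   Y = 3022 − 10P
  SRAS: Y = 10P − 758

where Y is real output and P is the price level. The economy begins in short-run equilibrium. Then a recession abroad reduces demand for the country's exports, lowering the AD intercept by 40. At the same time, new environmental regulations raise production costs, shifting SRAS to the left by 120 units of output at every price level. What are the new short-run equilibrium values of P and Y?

P = 193, Y = 1052

After both shocks: AD is Y = 2982 − 10P and SRAS is Y = 10P − 878.
Setting them equal: 3860 = 20P, so P = 193.
Y = 2982 − 10·193 = 1052.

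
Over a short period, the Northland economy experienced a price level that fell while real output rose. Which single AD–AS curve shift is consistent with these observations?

P fell and Y rose. An AD shift moves P and Y in the same direction; an SRAS shift moves them in opposite directions.
Here P and Y moved in opposite directions, so the SRAS curve shifted.
Since Y rose, SRAS shifted right.

SRAS shifted right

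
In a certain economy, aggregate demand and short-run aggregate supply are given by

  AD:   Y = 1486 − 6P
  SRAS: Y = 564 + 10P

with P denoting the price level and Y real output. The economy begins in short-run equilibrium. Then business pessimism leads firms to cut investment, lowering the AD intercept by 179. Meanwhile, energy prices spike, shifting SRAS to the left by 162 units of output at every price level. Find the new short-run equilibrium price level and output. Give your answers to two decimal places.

After both shocks: AD is Y = 1307 − 6P and SRAS is Y = 402 + 10P.
Setting them equal: 905 = 16P, so P = 56.56.
Substituting into AD, Y = 967.63.

P = 56.56, Y = 967.63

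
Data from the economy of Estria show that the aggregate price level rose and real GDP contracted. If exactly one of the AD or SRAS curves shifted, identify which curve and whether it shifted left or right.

P rose and Y fell. An AD shift moves P and Y in the same direction; an SRAS shift moves them in opposite directions.
Here P and Y moved in opposite directions, so the SRAS curve shifted.
Since Y fell, SRAS shifted left.

SRAS shifted left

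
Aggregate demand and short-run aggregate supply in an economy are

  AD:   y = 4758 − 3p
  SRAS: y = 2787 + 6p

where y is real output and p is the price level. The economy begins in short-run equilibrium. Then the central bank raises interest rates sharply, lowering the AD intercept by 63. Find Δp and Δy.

This is a negative demand shock: AD shifts left.
New AD: y = 4695 − 3p.
Set AD = SRAS: 4695 − 3p = 2787 + 6p, so 1908 = 9p and p = 212.
y = 4695 − 3·212 = 4059.
Initially p = 219, y = 4101, so Δp = -7 and Δy = -42.

Δp = -7, Δy = -42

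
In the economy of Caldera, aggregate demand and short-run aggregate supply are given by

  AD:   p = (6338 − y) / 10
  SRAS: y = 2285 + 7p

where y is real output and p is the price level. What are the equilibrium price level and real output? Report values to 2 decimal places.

p = 238.41, y = 3953.88

Rearrange AD to y = 6338 − 10p.
Set AD = SRAS: 6338 − 10p = 2285 + 7p, so 4053 = 17p and p = 238.41.
Substituting into AD, y = 6338 − 10p = 3953.88.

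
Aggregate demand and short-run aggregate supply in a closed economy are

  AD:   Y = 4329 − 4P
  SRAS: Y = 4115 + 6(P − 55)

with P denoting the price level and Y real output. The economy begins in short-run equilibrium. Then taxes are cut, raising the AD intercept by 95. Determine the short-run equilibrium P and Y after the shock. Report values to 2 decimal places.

This is a positive demand shock: AD shifts right.
New AD: Y = 4424 − 4P.
SRAS can be written Y = 3785 + 6P.
Set AD = SRAS: 4424 − 4P = 3785 + 6P, so 639 = 10P and P = 63.90.
Substituting into AD, Y = 4168.40.

P = 63.90, Y = 4168.40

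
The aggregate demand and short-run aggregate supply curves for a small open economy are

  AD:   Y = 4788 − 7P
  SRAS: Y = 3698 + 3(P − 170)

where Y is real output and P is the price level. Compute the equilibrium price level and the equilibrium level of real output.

Write SRAS as Y = 3698 + 3P − 510 = 3188 + 3P.
Set AD = SRAS: 4788 − 7P = 3188 + 3P, so 1600 = 10P and P = 160.
Then Y = 4788 − 7·160 = 3668.

P = 160, Y = 3668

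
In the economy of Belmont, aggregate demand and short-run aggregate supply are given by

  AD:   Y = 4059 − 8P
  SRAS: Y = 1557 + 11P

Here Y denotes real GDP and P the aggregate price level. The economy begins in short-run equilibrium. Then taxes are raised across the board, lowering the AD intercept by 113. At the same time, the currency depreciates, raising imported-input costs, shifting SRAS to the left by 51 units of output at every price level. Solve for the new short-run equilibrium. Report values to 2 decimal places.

After both shocks: AD is Y = 3946 − 8P and SRAS is Y = 1506 + 11P.
Setting them equal: 2440 = 19P, so P = 128.42.
Substituting into AD, Y = 2918.63.

P = 128.42, Y = 2918.63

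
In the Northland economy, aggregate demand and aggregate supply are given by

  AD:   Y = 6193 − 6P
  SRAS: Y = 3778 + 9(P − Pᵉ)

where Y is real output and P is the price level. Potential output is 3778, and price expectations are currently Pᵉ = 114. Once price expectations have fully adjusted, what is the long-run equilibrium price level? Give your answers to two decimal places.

Short run: with Pᵉ = 114, SRAS is Y = 2752 + 9P. Setting AD = SRAS gives 3441 = 15P, so P = 229.40 and Y = 6193 − 6P = 4816.60.
Output 4816.60 is above potential 3778, so over time expected prices rise and SRAS shifts left until Y returns to 3778.
Long run: Y = 3778 on the AD curve gives 3778 = 6193 − 6P, so P = 402.50.

Long-run P = 402.50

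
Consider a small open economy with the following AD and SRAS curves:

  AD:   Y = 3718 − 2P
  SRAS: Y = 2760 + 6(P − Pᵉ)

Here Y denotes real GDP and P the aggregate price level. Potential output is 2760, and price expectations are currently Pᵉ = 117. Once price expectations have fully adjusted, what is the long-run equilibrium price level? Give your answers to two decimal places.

Long-run P = 479.00

Short run: with Pᵉ = 117, SRAS is Y = 2058 + 6P. Setting AD = SRAS gives 1660 = 8P, so P = 207.50 and Y = 3718 − 2P = 3303.00.
Output 3303.00 is above potential 2760, so over time expected prices rise and SRAS shifts left until Y returns to 2760.
Long run: Y = 2760 on the AD curve gives 2760 = 3718 − 2P, so P = 479.00.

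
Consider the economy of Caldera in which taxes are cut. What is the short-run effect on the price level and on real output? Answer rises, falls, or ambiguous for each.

Price level: rises; output: rises

This is a positive demand shock: AD shifts right.
Moving along the upward-sloping SRAS curve, P rises and Y rises.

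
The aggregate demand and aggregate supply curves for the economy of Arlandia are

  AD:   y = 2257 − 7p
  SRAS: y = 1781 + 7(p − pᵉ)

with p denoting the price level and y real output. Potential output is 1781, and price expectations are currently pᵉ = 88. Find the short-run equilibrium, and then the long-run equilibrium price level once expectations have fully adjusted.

Short run: p = 78, y = 1711. Long run: p = 68.

Short run: with pᵉ = 88, SRAS is y = 1165 + 7p. Setting AD = SRAS gives 1092 = 14p, so p = 78 and y = 2257 − 7·78 = 1711.
Output 1711 is below potential 1781, so over time expected prices fall and SRAS shifts right until y returns to 1781.
Long run: y = 1781 on the AD curve gives 1781 = 2257 − 7p, so p = 68.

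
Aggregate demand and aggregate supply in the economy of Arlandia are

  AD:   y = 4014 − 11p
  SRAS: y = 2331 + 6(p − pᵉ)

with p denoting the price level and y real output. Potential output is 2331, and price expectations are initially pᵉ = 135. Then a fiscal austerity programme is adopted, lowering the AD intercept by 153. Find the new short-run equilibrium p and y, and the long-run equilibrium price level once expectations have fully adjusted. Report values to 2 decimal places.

Short run: p = 137.65, y = 2346.88. Long run: p = 139.09.

AD shifts left: new AD is y = 3861 − 11p. With pᵉ = 135, SRAS is y = 1521 + 6p.
Short run: 3861 − 11p = 1521 + 6p gives 2340 = 17p, so p = 137.65 and y = 3861 − 11p = 2346.88.
y = 2346.88 is above potential 2331; expectations adjust and SRAS shifts left until y = 2331.
Long run: on the new AD curve, 2331 = 3861 − 11p gives p = 139.09.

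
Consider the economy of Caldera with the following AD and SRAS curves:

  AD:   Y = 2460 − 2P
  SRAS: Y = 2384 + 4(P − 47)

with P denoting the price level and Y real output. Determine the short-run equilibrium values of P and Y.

P = 44, Y = 2372

Write SRAS as Y = 2384 + 4P − 188 = 2196 + 4P.
Set AD = SRAS: 2460 − 2P = 2196 + 4P, so 264 = 6P and P = 44.
Then Y = 2460 − 2·44 = 2372.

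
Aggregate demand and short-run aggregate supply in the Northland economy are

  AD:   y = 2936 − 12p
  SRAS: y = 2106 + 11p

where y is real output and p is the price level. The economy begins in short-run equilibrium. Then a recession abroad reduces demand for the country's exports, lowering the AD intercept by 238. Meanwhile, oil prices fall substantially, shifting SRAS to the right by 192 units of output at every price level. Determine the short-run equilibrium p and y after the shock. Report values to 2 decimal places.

After both shocks: AD is y = 2698 − 12p and SRAS is y = 2298 + 11p.
Setting them equal: 400 = 23p, so p = 17.39.
Substituting into AD, y = 2489.30.

p = 17.39, y = 2489.30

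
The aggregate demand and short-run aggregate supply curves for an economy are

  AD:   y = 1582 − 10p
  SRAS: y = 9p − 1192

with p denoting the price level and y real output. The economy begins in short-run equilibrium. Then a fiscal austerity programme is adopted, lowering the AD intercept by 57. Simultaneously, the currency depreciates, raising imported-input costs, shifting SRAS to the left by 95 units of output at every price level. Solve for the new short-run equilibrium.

After both shocks: AD is y = 1525 − 10p and SRAS is y = 9p − 1287.
Setting them equal: 2812 = 19p, so p = 148.
y = 1525 − 10·148 = 45.

p = 148, y = 45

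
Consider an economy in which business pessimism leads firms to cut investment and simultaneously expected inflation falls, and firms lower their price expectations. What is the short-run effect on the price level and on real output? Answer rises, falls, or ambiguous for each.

The first event is a negative demand shock: AD shifts left, which by itself pushes P down and Y down.
The second is a favourable supply shock: SRAS shifts right, which by itself pushes P down and Y up.
Both shocks push P down, so P falls. The two shocks push Y in opposite directions, so the effect on Y is ambiguous.

Price level: falls; output: ambiguous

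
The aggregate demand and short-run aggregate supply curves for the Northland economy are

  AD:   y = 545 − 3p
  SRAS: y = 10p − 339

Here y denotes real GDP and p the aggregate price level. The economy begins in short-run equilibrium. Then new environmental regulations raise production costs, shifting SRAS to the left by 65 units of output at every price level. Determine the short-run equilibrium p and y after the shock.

p = 73, y = 326

This is a negative supply shock: SRAS shifts left.
New SRAS: y = 10p − 404.
Set AD = SRAS: 545 − 3p = 10p − 404, so 949 = 13p and p = 73.
y = 545 − 3·73 = 326.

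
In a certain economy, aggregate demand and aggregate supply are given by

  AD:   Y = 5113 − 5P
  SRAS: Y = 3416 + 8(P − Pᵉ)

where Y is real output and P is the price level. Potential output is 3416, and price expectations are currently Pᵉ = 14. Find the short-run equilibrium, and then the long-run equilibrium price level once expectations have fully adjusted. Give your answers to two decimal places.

Short run: with Pᵉ = 14, SRAS is Y = 3304 + 8P. Setting AD = SRAS gives 1809 = 13P, so P = 139.15 and Y = 5113 − 5P = 4417.23.
Output 4417.23 is above potential 3416, so over time expected prices rise and SRAS shifts left until Y returns to 3416.
Long run: Y = 3416 on the AD curve gives 3416 = 5113 − 5P, so P = 339.40.

Short run: P = 139.15, Y = 4417.23. Long run: P = 339.40.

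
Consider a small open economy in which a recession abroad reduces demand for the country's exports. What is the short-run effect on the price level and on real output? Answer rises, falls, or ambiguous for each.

Price level: falls; output: falls

This is a negative demand shock: AD shifts left.
Moving along the upward-sloping SRAS curve, P falls and Y falls.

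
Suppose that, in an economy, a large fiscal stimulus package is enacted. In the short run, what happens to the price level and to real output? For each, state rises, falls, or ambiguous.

Price level: rises; output: rises

This is a positive demand shock: AD shifts right.
Moving along the upward-sloping SRAS curve, P rises and Y rises.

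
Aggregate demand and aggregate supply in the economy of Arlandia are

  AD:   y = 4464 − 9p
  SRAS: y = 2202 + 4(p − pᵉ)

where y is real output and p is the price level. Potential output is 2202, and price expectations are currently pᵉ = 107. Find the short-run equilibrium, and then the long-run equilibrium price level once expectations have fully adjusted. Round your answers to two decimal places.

Short run: with pᵉ = 107, SRAS is y = 1774 + 4p. Setting AD = SRAS gives 2690 = 13p, so p = 206.92 and y = 4464 − 9p = 2601.69.
Output 2601.69 is above potential 2202, so over time expected prices rise and SRAS shifts left until y returns to 2202.
Long run: y = 2202 on the AD curve gives 2202 = 4464 − 9p, so p = 251.33.

Short run: p = 206.92, y = 2601.69. Long run: p = 251.33.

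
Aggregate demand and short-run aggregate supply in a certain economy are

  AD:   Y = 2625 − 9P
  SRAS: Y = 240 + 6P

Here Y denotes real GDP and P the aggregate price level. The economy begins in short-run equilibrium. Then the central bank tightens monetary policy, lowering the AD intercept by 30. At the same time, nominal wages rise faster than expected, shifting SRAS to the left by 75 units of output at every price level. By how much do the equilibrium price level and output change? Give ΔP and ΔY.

ΔP = +3, ΔY = -57

After both shocks: AD is Y = 2595 − 9P and SRAS is Y = 165 + 6P.
Setting them equal: 2430 = 15P, so P = 162.
Y = 2595 − 9·162 = 1137.
Initially P = 159, Y = 1194, so ΔP = +3 and ΔY = -57.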